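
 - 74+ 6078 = 6004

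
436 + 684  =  1120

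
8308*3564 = 29609712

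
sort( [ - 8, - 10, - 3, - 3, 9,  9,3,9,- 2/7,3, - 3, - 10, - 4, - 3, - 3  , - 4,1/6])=[ - 10, - 10,  -  8,-4,- 4,  -  3, - 3, - 3,  -  3, - 3, - 2/7,1/6,3,3 , 9,9, 9]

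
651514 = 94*6931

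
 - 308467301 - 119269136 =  - 427736437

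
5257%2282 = 693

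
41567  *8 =332536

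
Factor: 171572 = 2^2 * 59^1 * 727^1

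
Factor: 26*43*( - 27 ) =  - 2^1*3^3*13^1*43^1 = - 30186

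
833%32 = 1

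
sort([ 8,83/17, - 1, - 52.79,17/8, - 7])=[ - 52.79, - 7, - 1 , 17/8,83/17,8 ]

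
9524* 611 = 5819164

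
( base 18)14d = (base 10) 409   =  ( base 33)CD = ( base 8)631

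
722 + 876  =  1598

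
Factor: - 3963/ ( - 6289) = 3^1*19^( - 1)*331^( - 1 )*1321^1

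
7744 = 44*176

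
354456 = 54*6564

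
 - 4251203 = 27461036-31712239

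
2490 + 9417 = 11907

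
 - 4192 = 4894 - 9086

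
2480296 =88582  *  28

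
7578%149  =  128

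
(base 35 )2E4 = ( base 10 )2944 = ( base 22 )61I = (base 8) 5600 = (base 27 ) 411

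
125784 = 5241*24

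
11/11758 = 11/11758 = 0.00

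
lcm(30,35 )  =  210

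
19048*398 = 7581104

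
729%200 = 129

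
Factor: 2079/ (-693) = -3 = - 3^1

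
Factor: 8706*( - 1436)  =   - 12501816 =- 2^3*3^1* 359^1*1451^1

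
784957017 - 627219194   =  157737823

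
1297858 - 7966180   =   - 6668322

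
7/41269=7/41269 = 0.00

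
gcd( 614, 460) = 2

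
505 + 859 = 1364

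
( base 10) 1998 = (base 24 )3b6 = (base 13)BA9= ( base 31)22E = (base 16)7ce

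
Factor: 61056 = 2^7*3^2 * 53^1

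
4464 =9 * 496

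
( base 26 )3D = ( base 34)2n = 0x5B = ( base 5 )331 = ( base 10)91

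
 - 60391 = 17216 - 77607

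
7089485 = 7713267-623782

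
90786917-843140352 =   -  752353435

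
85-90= - 5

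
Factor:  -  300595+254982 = -45613= - 45613^1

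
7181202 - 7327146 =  - 145944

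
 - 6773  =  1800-8573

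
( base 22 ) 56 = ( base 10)116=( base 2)1110100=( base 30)3Q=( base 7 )224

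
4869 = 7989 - 3120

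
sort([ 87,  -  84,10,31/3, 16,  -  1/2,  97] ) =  [ - 84,- 1/2,10,  31/3,16,87,97]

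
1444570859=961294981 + 483275878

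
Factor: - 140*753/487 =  - 2^2*3^1*5^1*7^1*251^1*487^( - 1)=- 105420/487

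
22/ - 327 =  - 1 + 305/327 = -  0.07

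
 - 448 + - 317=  - 765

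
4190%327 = 266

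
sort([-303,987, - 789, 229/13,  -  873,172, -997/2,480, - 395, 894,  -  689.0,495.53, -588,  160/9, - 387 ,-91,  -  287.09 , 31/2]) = [ - 873, - 789 , - 689.0, - 588, - 997/2, - 395, - 387,-303 , - 287.09,  -  91,31/2, 229/13,  160/9, 172,480,495.53 , 894, 987 ] 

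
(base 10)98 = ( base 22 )4A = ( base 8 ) 142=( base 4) 1202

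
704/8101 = 704/8101 = 0.09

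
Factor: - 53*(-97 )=5141 = 53^1*97^1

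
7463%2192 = 887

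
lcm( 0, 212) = 0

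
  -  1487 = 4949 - 6436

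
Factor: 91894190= 2^1*  5^1*9189419^1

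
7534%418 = 10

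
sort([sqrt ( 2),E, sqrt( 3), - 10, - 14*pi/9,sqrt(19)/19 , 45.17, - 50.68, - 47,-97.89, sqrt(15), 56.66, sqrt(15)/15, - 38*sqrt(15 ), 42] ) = [ - 38*sqrt(15), - 97.89, - 50.68, - 47, - 10,-14*pi/9, sqrt( 19)/19,  sqrt(15 )/15 , sqrt( 2),  sqrt ( 3),E,sqrt (15),  42, 45.17,56.66 ]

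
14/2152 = 7/1076   =  0.01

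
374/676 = 187/338   =  0.55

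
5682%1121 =77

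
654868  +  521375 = 1176243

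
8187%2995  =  2197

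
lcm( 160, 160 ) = 160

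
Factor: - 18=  - 2^1*3^2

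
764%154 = 148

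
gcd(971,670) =1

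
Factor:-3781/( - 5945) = 5^( - 1)*19^1 * 29^( - 1)*41^(-1)*199^1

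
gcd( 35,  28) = 7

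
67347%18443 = 12018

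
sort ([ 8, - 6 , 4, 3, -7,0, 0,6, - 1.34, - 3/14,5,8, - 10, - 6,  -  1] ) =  [  -  10 ,-7, - 6,-6,  -  1.34  ,- 1, - 3/14,  0,0,3,  4,5, 6,  8,8] 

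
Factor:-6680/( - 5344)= 5/4= 2^( - 2)*5^1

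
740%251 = 238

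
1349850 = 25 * 53994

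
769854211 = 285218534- - 484635677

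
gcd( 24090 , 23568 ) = 6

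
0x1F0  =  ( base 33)f1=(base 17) 1C3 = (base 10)496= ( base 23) ld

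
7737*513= 3969081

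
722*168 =121296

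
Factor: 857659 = 11^1*77969^1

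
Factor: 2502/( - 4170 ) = -3/5= - 3^1*5^( - 1)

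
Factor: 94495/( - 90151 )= - 5^1*17^( - 1)*5303^( - 1)*18899^1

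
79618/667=79618/667= 119.37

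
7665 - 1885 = 5780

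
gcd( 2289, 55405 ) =7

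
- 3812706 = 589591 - 4402297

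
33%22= 11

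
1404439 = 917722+486717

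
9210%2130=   690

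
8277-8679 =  - 402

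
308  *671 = 206668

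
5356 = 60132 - 54776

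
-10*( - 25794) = 257940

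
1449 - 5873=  - 4424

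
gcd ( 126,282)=6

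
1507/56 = 26 + 51/56 = 26.91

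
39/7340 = 39/7340 = 0.01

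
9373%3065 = 178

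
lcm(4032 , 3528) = 28224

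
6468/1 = 6468= 6468.00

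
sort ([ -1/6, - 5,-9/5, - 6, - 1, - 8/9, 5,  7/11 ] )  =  [  -  6,  -  5,  -  9/5, - 1,-8/9,-1/6,7/11,5]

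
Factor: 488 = 2^3*61^1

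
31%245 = 31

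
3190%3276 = 3190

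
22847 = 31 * 737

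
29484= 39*756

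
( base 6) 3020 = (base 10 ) 660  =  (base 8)1224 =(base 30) M0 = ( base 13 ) 3BA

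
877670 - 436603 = 441067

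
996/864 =83/72 = 1.15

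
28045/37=28045/37 = 757.97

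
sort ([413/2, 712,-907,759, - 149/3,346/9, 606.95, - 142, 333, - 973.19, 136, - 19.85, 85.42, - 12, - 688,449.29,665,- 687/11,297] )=[ - 973.19  , - 907, -688, - 142,-687/11, - 149/3, - 19.85, - 12 , 346/9,85.42,136 , 413/2,297,333, 449.29 , 606.95,665, 712,759 ]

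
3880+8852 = 12732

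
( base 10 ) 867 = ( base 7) 2346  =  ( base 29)10Q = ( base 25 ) 19h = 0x363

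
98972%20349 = 17576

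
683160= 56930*12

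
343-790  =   - 447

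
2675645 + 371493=3047138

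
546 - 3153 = -2607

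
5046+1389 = 6435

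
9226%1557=1441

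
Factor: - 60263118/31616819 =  - 2^1*3^2*13^( - 1 )*47^1*1151^( - 1) * 2113^ ( - 1 )*71233^1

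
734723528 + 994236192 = 1728959720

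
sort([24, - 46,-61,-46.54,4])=[ - 61,-46.54, - 46,4 , 24 ]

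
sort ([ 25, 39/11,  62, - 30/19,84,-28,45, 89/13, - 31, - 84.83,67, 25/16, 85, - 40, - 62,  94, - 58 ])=[ - 84.83, - 62, -58, - 40, -31, - 28, - 30/19,  25/16,39/11,89/13, 25,45,62,67,84, 85,94]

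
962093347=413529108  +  548564239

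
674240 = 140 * 4816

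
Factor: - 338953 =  - 67^1*5059^1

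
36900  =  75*492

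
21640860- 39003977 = -17363117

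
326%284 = 42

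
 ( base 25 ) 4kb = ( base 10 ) 3011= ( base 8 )5703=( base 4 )233003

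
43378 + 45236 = 88614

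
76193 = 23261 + 52932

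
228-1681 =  - 1453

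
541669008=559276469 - 17607461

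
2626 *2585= 6788210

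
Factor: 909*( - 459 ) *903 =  - 3^6*  7^1*17^1 * 43^1*101^1 = -376759593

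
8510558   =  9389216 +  - 878658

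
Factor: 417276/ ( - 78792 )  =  - 2^( - 1)*3^1*7^( - 2)*173^1 = - 519/98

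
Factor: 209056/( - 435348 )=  - 376/783 = -2^3*3^(- 3 )*29^( - 1)*47^1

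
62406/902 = 69+84/451  =  69.19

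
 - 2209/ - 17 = 129 + 16/17 = 129.94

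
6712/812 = 8 + 54/203= 8.27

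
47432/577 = 47432/577 = 82.20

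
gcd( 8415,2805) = 2805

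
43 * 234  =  10062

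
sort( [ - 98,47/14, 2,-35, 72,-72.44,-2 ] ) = [-98,-72.44, -35, - 2, 2,47/14,  72 ] 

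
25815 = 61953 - 36138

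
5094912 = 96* 53072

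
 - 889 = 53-942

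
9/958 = 9/958 = 0.01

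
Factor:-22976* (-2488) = 2^9*311^1*359^1 = 57164288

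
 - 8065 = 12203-20268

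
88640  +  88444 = 177084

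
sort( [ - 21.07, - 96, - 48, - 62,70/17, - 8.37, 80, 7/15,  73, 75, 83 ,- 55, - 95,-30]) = [ - 96 , - 95 ,-62,-55, - 48,  -  30, - 21.07, - 8.37,  7/15, 70/17,73,  75,80 , 83]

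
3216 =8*402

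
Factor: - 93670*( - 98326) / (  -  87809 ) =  - 2^2*5^1*17^1*19^1*29^1*211^1*233^1*277^( -1 )*317^ ( - 1) = - 9210196420/87809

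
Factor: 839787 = 3^1*13^1*61^1*353^1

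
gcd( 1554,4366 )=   74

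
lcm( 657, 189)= 13797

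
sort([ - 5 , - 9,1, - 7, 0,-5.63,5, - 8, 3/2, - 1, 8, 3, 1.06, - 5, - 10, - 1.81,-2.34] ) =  [-10, - 9,-8, - 7, - 5.63, - 5, - 5, - 2.34,-1.81, - 1, 0,1,  1.06, 3/2 , 3, 5, 8] 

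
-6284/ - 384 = 16 + 35/96 = 16.36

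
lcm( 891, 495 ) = 4455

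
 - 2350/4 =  - 1175/2 = -587.50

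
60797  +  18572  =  79369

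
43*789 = 33927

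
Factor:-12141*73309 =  - 3^2*19^1*71^1*73309^1 = - 890044569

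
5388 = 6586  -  1198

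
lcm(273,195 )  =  1365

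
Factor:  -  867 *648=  - 561816 = - 2^3*3^5* 17^2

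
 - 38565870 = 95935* ( - 402)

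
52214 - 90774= - 38560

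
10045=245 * 41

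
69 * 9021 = 622449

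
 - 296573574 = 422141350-718714924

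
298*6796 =2025208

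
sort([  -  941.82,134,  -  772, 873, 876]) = [-941.82 , - 772 , 134,873, 876]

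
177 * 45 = 7965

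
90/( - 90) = -1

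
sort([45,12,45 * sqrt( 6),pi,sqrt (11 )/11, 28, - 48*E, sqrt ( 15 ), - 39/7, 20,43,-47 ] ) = [ - 48*E , - 47 , - 39/7 , sqrt( 11)/11,pi,sqrt( 15), 12,20,28,  43 , 45,45*sqrt( 6)]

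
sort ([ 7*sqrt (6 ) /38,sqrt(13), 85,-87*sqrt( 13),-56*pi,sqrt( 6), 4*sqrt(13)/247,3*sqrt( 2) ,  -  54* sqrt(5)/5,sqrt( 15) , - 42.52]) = [ - 87*sqrt (13), - 56*pi, - 42.52, - 54*sqrt(5)/5, 4*sqrt(13 ) /247, 7*sqrt( 6)/38,sqrt( 6),sqrt ( 13),  sqrt(15 ),3*sqrt (2), 85 ] 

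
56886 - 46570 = 10316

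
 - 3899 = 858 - 4757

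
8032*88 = 706816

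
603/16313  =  603/16313 = 0.04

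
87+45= 132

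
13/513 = 13/513= 0.03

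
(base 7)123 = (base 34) 1W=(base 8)102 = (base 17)3f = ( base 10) 66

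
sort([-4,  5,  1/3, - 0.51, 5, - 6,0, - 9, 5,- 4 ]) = [ -9, - 6,-4,-4,-0.51, 0, 1/3 , 5, 5,5]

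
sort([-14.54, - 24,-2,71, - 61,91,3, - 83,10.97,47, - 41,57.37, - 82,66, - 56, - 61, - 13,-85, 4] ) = [ - 85,  -  83 ,  -  82, - 61 , - 61, - 56, - 41,  -  24, - 14.54, - 13 , - 2,3, 4,10.97,47, 57.37,  66, 71,91 ] 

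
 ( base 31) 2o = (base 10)86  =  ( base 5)321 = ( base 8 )126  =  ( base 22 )3K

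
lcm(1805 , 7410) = 140790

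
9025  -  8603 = 422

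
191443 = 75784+115659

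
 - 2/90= - 1/45 =- 0.02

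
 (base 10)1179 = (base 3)1121200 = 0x49b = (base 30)199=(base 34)10N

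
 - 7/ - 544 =7/544 = 0.01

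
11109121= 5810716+5298405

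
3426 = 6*571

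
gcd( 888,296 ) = 296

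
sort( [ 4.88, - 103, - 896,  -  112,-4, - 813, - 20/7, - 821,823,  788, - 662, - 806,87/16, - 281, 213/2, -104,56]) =[ - 896, - 821, - 813, - 806, - 662,- 281,-112, - 104, - 103, - 4, - 20/7,4.88,87/16, 56,213/2,788,823]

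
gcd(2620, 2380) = 20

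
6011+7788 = 13799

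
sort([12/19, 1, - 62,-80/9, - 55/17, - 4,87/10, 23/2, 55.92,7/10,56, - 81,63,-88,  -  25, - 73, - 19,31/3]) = [ - 88,  -  81, - 73, - 62, - 25, - 19, - 80/9, - 4, - 55/17,12/19,  7/10,1,87/10,31/3,23/2,55.92, 56, 63 ] 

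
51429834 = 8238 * 6243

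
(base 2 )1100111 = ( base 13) 7c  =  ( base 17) 61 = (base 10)103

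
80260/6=40130/3 = 13376.67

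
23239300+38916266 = 62155566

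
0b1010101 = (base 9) 104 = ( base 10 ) 85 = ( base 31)2n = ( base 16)55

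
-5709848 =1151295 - 6861143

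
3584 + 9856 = 13440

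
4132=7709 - 3577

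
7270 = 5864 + 1406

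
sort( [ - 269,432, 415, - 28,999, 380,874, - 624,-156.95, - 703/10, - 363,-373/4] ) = [ - 624, - 363 , - 269, - 156.95,-373/4 ,-703/10, - 28, 380,415,432, 874,999]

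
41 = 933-892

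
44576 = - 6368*( - 7)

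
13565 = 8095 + 5470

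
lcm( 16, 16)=16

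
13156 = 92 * 143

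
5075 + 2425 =7500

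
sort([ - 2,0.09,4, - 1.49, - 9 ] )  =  [ - 9,  -  2, - 1.49, 0.09, 4]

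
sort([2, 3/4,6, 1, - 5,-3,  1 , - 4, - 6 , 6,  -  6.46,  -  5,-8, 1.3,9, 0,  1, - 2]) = [ - 8,-6.46, -6, - 5, - 5, -4 , - 3, -2, 0,  3/4,1,  1, 1, 1.3, 2, 6,6, 9]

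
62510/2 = 31255 = 31255.00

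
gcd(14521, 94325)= 1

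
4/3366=2/1683 = 0.00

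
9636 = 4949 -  - 4687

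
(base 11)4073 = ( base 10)5404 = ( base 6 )41004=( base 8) 12434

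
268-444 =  - 176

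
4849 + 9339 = 14188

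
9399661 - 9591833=- 192172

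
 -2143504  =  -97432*22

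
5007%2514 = 2493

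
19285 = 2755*7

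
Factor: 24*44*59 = 62304 = 2^5*3^1*11^1*59^1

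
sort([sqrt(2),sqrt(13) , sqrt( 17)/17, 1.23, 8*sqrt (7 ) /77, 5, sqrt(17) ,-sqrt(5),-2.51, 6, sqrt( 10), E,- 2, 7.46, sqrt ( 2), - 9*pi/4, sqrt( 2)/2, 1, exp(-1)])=[-9*pi/4,-2.51, - sqrt( 5),- 2, sqrt(17)/17,8*sqrt(7 ) /77,  exp( - 1), sqrt(2)/2,1, 1.23, sqrt(2), sqrt(2 ),E, sqrt(10), sqrt( 13), sqrt(17 ),5, 6, 7.46]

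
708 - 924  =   - 216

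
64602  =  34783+29819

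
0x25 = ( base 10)37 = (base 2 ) 100101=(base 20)1h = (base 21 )1G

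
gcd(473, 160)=1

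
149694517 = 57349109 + 92345408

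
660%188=96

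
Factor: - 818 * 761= - 2^1*409^1 * 761^1 = -622498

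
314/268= 157/134 = 1.17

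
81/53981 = 81/53981 = 0.00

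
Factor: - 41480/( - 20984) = 85/43 = 5^1*17^1*43^( - 1 ) 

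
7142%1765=82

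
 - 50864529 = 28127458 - 78991987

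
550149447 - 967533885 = -417384438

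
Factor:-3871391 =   -  3871391^1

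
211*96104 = 20277944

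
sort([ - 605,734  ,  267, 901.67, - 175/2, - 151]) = [ - 605, - 151, - 175/2,267, 734 , 901.67 ] 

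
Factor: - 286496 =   -  2^5*7^1*1279^1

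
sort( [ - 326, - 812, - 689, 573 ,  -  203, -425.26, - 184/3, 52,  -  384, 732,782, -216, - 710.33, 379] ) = [ - 812,-710.33, - 689, - 425.26, - 384,-326,-216, - 203, - 184/3,52, 379 , 573,732, 782 ] 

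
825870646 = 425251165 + 400619481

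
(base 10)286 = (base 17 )ge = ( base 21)dd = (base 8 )436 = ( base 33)8m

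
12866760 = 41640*309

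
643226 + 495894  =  1139120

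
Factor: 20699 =7^1*2957^1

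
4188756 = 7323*572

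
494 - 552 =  - 58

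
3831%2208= 1623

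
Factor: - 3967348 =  - 2^2*7^1  *  11^2*1171^1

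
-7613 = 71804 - 79417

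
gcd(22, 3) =1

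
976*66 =64416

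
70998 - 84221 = - 13223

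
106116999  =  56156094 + 49960905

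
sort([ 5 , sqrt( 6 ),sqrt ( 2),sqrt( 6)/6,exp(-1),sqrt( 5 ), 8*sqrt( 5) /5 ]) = [ exp( - 1),sqrt( 6) /6,sqrt( 2 ),sqrt (5 ),sqrt( 6 ),8*sqrt( 5 )/5,5] 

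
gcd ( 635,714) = 1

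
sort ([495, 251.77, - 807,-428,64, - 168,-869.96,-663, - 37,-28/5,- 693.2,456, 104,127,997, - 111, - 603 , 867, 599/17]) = [ - 869.96, - 807, - 693.2,-663,-603, - 428,-168, - 111, - 37,  -  28/5 , 599/17, 64,104, 127, 251.77, 456,495,867,  997]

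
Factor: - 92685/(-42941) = 3^1 * 5^1*23^( - 1 )*37^1*167^1 * 1867^( - 1 )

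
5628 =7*804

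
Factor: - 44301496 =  - 2^3*23^1*240769^1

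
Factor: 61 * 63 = 3843 = 3^2 * 7^1 * 61^1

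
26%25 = 1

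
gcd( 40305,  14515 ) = 5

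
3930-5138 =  - 1208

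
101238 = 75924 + 25314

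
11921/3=11921/3 = 3973.67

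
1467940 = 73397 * 20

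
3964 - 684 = 3280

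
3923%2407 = 1516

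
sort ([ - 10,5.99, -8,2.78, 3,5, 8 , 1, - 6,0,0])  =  [-10, - 8, - 6,0,0,  1,2.78,3,5,5.99,8]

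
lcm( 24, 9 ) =72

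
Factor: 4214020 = 2^2*5^1*47^1*4483^1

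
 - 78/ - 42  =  13/7= 1.86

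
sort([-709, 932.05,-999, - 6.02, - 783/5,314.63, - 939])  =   [ -999, - 939, - 709, - 783/5 ,-6.02, 314.63, 932.05]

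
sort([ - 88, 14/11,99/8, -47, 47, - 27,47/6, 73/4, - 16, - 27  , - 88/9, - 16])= [  -  88, - 47,-27,-27,  -  16, -16,-88/9, 14/11 , 47/6, 99/8,73/4, 47 ]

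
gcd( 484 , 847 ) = 121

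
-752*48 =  - 36096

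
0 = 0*92546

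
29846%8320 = 4886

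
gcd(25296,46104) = 408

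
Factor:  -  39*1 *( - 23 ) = 897= 3^1 * 13^1*23^1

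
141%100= 41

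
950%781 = 169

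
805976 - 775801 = 30175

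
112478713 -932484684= - 820005971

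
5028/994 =2514/497  =  5.06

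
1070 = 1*1070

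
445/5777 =445/5777 =0.08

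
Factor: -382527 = -3^2 * 19^1*2237^1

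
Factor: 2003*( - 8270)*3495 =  - 2^1*3^1*5^2*233^1*827^1*2003^1 = - 57894010950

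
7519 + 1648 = 9167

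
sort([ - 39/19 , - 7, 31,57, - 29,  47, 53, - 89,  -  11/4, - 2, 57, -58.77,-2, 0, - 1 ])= [ - 89, - 58.77,  -  29, - 7 , - 11/4,  -  39/19 ,  -  2,  -  2, - 1,0, 31,  47,53, 57,  57]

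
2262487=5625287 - 3362800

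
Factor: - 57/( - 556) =2^( - 2 )*3^1*19^1*139^(-1) 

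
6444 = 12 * 537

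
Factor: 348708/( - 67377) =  - 116236/22459 = -2^2*37^ ( - 1 )  *  607^(-1)*29059^1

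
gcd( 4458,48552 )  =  6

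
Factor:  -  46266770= - 2^1 *5^1*11^2*38237^1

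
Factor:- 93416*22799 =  - 2129791384  =  -2^3*7^1*3257^1*11677^1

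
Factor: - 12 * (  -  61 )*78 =2^3*3^2*13^1*61^1 = 57096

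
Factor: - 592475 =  -5^2*13^1*1823^1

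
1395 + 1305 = 2700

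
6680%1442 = 912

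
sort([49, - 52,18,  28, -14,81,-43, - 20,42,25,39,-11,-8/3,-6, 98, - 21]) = [  -  52,  -  43, - 21, - 20,-14,-11, - 6, - 8/3 , 18,25 , 28,39, 42,49,  81,98] 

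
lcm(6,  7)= 42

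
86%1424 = 86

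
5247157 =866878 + 4380279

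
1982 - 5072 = - 3090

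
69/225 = 23/75 = 0.31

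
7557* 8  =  60456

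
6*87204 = 523224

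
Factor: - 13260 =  - 2^2*3^1*5^1*13^1*17^1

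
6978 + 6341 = 13319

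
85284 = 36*2369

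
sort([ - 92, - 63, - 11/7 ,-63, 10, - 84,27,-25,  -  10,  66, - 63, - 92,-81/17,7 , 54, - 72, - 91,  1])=[ - 92,-92, - 91, - 84,-72,-63, - 63 ,  -  63, -25, - 10 ,-81/17, -11/7,1,7,  10 , 27 , 54,66]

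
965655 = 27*35765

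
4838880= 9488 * 510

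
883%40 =3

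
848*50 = 42400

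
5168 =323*16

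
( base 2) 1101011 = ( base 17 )65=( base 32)3b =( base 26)43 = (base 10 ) 107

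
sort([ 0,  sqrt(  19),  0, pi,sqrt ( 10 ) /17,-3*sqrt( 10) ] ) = [- 3*sqrt( 10), 0 , 0, sqrt( 10)/17,pi,sqrt( 19)]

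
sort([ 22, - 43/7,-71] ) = [ - 71, - 43/7,22 ] 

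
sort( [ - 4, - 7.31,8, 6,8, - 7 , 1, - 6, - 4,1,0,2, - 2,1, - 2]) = [ - 7.31, - 7, - 6, - 4,-4, -2,-2 , 0, 1, 1, 1,2, 6, 8, 8]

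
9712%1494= 748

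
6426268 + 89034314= 95460582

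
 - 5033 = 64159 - 69192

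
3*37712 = 113136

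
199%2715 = 199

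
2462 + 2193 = 4655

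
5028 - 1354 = 3674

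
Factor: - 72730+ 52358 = -20372 = -2^2*11^1*463^1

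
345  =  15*23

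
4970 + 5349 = 10319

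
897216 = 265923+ 631293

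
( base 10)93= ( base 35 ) 2N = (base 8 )135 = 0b1011101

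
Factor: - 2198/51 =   -  2^1 * 3^( - 1)*7^1*17^( - 1) * 157^1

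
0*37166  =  0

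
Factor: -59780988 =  - 2^2*3^2 * 179^1*9277^1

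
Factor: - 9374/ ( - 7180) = 2^(-1) * 5^ ( - 1 ) * 43^1*109^1*359^(- 1) = 4687/3590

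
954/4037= 954/4037 = 0.24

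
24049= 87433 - 63384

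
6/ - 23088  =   - 1 + 3847/3848=-0.00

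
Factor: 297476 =2^2 * 31^1* 2399^1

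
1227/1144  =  1 + 83/1144  =  1.07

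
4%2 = 0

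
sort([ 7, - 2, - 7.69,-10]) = [ - 10,-7.69, - 2 , 7 ]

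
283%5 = 3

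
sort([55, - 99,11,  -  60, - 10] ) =[ - 99, - 60, - 10, 11, 55]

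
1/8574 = 1/8574 = 0.00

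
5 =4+1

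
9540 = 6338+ 3202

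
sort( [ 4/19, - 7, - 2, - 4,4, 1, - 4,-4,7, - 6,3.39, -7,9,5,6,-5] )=[-7,  -  7,  -  6, - 5, - 4,-4, -4, - 2, 4/19,1, 3.39,4,5, 6, 7, 9 ]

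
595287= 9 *66143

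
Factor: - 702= -2^1*3^3*13^1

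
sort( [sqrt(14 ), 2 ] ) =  [ 2,sqrt( 14)]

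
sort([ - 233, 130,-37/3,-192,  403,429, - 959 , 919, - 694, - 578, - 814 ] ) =[ - 959, - 814, - 694, - 578, - 233 ,-192,  -  37/3, 130, 403,429,919] 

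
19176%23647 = 19176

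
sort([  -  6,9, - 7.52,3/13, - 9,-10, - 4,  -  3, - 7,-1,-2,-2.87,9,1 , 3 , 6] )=[ - 10, - 9,-7.52, - 7,-6, - 4,-3  ,-2.87, - 2, -1,  3/13, 1,3,6,  9 , 9 ]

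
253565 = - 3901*( - 65)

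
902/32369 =902/32369= 0.03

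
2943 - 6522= -3579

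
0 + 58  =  58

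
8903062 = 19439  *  458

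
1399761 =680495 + 719266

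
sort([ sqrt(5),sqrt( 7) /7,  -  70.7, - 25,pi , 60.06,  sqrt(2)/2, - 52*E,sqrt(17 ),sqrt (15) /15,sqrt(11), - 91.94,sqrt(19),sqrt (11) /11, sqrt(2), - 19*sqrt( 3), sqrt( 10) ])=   [ - 52*E , - 91.94,-70.7,-19*sqrt(3),- 25,sqrt( 15)/15,sqrt( 11 ) /11, sqrt(7)/7,  sqrt( 2) /2,sqrt( 2 ),sqrt(5 ),pi , sqrt( 10 ),sqrt(11),sqrt(17), sqrt ( 19),60.06]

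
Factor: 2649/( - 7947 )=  - 3^ ( - 1 )=- 1/3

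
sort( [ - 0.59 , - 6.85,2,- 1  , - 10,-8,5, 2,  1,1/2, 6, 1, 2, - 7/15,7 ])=[ -10, - 8,  -  6.85,-1, - 0.59, - 7/15,1/2, 1,1, 2,2,2, 5,6, 7] 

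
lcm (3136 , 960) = 47040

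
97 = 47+50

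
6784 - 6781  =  3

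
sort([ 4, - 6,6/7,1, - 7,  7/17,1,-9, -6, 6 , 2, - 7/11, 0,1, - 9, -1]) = [ - 9, - 9,-7,-6, - 6, - 1, - 7/11, 0,7/17,  6/7,1,1,1,2,4, 6 ]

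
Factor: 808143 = 3^1*7^1*29^1*1327^1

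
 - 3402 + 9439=6037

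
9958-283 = 9675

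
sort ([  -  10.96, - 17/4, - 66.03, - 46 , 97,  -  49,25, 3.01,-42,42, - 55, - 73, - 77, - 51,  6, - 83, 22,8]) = [  -  83,  -  77,  -  73, - 66.03,- 55 , - 51,-49, - 46, - 42 ,-10.96, - 17/4,3.01 , 6,8, 22  ,  25, 42,97]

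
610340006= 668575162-58235156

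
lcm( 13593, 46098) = 1060254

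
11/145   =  11/145 = 0.08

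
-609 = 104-713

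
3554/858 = 4 + 61/429 = 4.14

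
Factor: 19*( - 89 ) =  - 19^1*89^1  =  - 1691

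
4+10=14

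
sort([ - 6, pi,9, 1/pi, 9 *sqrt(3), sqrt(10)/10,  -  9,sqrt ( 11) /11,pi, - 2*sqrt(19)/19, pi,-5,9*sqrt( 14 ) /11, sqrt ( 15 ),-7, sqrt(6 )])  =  [  -  9,-7,  -  6,-5, - 2*sqrt( 19 )/19, sqrt(11)/11,sqrt( 10)/10,1/pi, sqrt(6 ), 9*sqrt( 14 ) /11,pi, pi,pi,  sqrt( 15 ),9,9*sqrt(  3) ]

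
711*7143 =5078673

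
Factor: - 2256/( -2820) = 2^2* 5^( - 1) = 4/5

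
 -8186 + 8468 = 282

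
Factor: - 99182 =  - 2^1*101^1*491^1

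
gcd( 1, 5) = 1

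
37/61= 37/61 = 0.61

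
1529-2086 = -557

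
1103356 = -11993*(-92)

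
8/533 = 8/533 = 0.02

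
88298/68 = 1298 + 1/2 = 1298.50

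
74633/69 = 1081 + 44/69 = 1081.64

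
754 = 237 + 517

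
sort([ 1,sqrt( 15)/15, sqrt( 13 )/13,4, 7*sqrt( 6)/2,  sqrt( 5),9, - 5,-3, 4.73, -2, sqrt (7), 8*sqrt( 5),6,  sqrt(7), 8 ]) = [ - 5, - 3 , - 2, sqrt (15)/15, sqrt(13)/13, 1, sqrt(5 ), sqrt (7),sqrt( 7),  4, 4.73, 6,8 , 7 *sqrt(6) /2, 9, 8*sqrt(5)]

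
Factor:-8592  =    -  2^4*3^1 *179^1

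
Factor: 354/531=2/3= 2^1* 3^( - 1)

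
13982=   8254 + 5728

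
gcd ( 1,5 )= 1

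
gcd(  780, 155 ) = 5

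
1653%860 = 793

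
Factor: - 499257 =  - 3^3*11^1 * 41^2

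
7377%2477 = 2423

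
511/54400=511/54400 = 0.01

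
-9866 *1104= - 10892064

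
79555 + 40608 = 120163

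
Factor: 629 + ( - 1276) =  - 647 = - 647^1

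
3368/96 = 35 + 1/12  =  35.08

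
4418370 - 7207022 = -2788652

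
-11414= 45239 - 56653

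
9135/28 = 326 + 1/4 = 326.25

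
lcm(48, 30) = 240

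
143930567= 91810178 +52120389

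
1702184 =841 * 2024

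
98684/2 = 49342= 49342.00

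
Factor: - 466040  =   - 2^3*5^1 *61^1 *191^1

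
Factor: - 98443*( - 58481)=5757045083 = 58481^1*98443^1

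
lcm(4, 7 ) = 28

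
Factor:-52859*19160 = - 2^3*5^1 *479^1*52859^1  =  -1012778440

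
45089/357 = 45089/357 = 126.30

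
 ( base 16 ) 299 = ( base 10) 665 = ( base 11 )555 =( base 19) 1G0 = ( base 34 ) JJ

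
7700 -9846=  - 2146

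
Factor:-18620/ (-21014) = 2^1*5^1*7^1*79^(-1 )= 70/79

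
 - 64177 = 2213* ( - 29 )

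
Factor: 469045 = 5^1*93809^1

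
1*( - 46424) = -46424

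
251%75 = 26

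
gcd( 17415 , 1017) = 9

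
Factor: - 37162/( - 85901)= 2^1*31^( - 1)*163^( - 1)*1093^1 = 2186/5053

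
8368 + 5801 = 14169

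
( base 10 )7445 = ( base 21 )gib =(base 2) 1110100010101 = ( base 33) 6rk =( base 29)8OL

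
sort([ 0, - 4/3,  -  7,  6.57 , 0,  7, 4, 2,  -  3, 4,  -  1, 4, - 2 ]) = [ - 7,- 3 , - 2, - 4/3, - 1,  0, 0, 2, 4, 4,4,6.57,7 ] 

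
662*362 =239644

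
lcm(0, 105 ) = 0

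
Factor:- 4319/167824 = - 7/272 = - 2^( - 4 )*7^1*17^(  -  1)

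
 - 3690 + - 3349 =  - 7039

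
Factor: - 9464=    - 2^3*7^1*13^2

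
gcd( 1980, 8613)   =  99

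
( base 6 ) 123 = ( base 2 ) 110011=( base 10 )51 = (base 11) 47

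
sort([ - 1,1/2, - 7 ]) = [ - 7,-1, 1/2 ]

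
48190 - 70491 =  - 22301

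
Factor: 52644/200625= 164/625 = 2^2 * 5^(  -  4 )*41^1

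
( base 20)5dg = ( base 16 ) 8e4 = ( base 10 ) 2276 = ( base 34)1ww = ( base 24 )3MK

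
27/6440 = 27/6440 = 0.00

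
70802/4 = 35401/2 = 17700.50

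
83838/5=83838/5= 16767.60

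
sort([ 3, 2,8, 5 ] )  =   [ 2,3,5, 8 ] 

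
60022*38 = 2280836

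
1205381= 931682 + 273699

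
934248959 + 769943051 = 1704192010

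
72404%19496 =13916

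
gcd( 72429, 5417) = 1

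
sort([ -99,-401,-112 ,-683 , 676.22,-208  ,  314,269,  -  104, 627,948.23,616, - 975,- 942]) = [ - 975, - 942, - 683, - 401,-208, - 112, - 104,- 99, 269, 314, 616, 627,  676.22 , 948.23]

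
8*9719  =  77752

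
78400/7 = 11200 = 11200.00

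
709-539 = 170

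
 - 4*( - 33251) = 133004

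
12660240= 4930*2568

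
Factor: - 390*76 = -2^3*3^1*5^1*13^1*19^1 = - 29640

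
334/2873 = 334/2873 = 0.12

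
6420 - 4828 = 1592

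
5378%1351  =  1325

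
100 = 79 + 21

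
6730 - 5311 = 1419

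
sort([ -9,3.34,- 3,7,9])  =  [ - 9,  -  3,  3.34, 7,9]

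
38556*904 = 34854624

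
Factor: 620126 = 2^1 * 13^1*17^1*23^1*61^1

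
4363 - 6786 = -2423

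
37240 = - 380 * ( - 98) 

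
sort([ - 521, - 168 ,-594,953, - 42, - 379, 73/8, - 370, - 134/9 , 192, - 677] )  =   [ - 677, - 594, - 521, - 379, - 370, - 168, - 42, - 134/9,73/8,192,953]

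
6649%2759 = 1131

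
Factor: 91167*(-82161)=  -7490371887 = - 3^4* 17^1*179^1*30389^1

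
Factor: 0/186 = 0^1 = 0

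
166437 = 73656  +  92781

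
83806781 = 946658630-862851849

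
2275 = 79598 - 77323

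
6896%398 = 130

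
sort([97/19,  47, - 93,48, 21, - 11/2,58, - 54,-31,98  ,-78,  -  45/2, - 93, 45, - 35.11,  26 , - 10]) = [-93, - 93, - 78, - 54, - 35.11, - 31, - 45/2,-10, - 11/2,97/19, 21,  26,45, 47,  48 , 58 , 98] 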